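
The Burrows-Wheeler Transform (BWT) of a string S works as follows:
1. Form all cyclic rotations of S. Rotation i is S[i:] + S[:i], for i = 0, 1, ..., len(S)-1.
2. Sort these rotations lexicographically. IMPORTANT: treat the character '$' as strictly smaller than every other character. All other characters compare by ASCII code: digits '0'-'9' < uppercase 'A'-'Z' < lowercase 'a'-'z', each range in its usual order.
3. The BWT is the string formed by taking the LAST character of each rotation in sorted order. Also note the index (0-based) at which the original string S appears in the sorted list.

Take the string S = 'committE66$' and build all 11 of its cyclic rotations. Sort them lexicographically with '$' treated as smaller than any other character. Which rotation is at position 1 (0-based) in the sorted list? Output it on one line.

Answer: 6$committE6

Derivation:
All 11 rotations (rotation i = S[i:]+S[:i]):
  rot[0] = committE66$
  rot[1] = ommittE66$c
  rot[2] = mmittE66$co
  rot[3] = mittE66$com
  rot[4] = ittE66$comm
  rot[5] = ttE66$commi
  rot[6] = tE66$commit
  rot[7] = E66$committ
  rot[8] = 66$committE
  rot[9] = 6$committE6
  rot[10] = $committE66
Sorted (with $ < everything):
  sorted[0] = $committE66
  sorted[1] = 6$committE6
  sorted[2] = 66$committE
  sorted[3] = E66$committ
  sorted[4] = committE66$
  sorted[5] = ittE66$comm
  sorted[6] = mittE66$com
  sorted[7] = mmittE66$co
  sorted[8] = ommittE66$c
  sorted[9] = tE66$commit
  sorted[10] = ttE66$commi
sorted[1] = 6$committE6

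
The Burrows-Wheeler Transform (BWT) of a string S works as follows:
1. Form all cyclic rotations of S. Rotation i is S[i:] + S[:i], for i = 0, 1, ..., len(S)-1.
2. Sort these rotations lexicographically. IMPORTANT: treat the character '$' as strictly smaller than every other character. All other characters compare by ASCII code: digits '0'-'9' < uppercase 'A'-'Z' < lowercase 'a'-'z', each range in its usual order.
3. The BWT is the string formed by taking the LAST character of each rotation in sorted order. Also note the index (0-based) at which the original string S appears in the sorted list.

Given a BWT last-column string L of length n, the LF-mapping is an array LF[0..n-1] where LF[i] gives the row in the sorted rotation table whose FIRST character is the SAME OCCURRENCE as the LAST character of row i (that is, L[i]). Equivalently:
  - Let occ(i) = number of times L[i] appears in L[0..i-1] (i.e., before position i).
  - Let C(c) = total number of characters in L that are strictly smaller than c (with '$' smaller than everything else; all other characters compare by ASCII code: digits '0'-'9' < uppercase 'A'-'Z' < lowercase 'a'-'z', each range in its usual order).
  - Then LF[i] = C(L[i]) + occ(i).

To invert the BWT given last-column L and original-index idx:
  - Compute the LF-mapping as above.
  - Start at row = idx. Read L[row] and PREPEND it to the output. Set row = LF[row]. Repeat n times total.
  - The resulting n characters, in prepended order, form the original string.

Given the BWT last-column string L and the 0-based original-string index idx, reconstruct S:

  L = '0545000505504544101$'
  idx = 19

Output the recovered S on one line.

LF mapping: 1 14 10 15 2 3 4 16 5 17 18 6 11 19 12 13 8 7 9 0
Walk LF starting at row 19, prepending L[row]:
  step 1: row=19, L[19]='$', prepend. Next row=LF[19]=0
  step 2: row=0, L[0]='0', prepend. Next row=LF[0]=1
  step 3: row=1, L[1]='5', prepend. Next row=LF[1]=14
  step 4: row=14, L[14]='4', prepend. Next row=LF[14]=12
  step 5: row=12, L[12]='4', prepend. Next row=LF[12]=11
  step 6: row=11, L[11]='0', prepend. Next row=LF[11]=6
  step 7: row=6, L[6]='0', prepend. Next row=LF[6]=4
  step 8: row=4, L[4]='0', prepend. Next row=LF[4]=2
  step 9: row=2, L[2]='4', prepend. Next row=LF[2]=10
  step 10: row=10, L[10]='5', prepend. Next row=LF[10]=18
  step 11: row=18, L[18]='1', prepend. Next row=LF[18]=9
  step 12: row=9, L[9]='5', prepend. Next row=LF[9]=17
  step 13: row=17, L[17]='0', prepend. Next row=LF[17]=7
  step 14: row=7, L[7]='5', prepend. Next row=LF[7]=16
  step 15: row=16, L[16]='1', prepend. Next row=LF[16]=8
  step 16: row=8, L[8]='0', prepend. Next row=LF[8]=5
  step 17: row=5, L[5]='0', prepend. Next row=LF[5]=3
  step 18: row=3, L[3]='5', prepend. Next row=LF[3]=15
  step 19: row=15, L[15]='4', prepend. Next row=LF[15]=13
  step 20: row=13, L[13]='5', prepend. Next row=LF[13]=19
Reversed output: 5450015051540004450$

Answer: 5450015051540004450$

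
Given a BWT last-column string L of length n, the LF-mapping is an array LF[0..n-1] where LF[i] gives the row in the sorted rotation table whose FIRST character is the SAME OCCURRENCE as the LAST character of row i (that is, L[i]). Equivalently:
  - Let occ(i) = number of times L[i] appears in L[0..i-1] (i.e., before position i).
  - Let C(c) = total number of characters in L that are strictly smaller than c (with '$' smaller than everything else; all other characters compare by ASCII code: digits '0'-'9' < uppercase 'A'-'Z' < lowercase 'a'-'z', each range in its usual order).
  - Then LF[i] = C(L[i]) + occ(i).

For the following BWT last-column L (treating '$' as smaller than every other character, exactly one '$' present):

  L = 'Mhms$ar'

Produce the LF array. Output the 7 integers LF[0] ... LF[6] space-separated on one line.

Char counts: '$':1, 'M':1, 'a':1, 'h':1, 'm':1, 'r':1, 's':1
C (first-col start): C('$')=0, C('M')=1, C('a')=2, C('h')=3, C('m')=4, C('r')=5, C('s')=6
L[0]='M': occ=0, LF[0]=C('M')+0=1+0=1
L[1]='h': occ=0, LF[1]=C('h')+0=3+0=3
L[2]='m': occ=0, LF[2]=C('m')+0=4+0=4
L[3]='s': occ=0, LF[3]=C('s')+0=6+0=6
L[4]='$': occ=0, LF[4]=C('$')+0=0+0=0
L[5]='a': occ=0, LF[5]=C('a')+0=2+0=2
L[6]='r': occ=0, LF[6]=C('r')+0=5+0=5

Answer: 1 3 4 6 0 2 5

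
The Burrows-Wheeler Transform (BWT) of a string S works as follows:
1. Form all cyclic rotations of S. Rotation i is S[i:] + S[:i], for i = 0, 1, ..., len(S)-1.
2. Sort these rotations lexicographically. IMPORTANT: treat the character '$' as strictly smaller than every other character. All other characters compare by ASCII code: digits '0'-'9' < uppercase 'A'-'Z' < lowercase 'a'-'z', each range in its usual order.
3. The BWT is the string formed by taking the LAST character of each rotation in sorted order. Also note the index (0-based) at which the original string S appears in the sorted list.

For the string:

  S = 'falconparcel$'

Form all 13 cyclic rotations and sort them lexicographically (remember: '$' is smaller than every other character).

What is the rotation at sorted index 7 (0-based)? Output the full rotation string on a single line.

Answer: l$falconparce

Derivation:
All 13 rotations (rotation i = S[i:]+S[:i]):
  rot[0] = falconparcel$
  rot[1] = alconparcel$f
  rot[2] = lconparcel$fa
  rot[3] = conparcel$fal
  rot[4] = onparcel$falc
  rot[5] = nparcel$falco
  rot[6] = parcel$falcon
  rot[7] = arcel$falconp
  rot[8] = rcel$falconpa
  rot[9] = cel$falconpar
  rot[10] = el$falconparc
  rot[11] = l$falconparce
  rot[12] = $falconparcel
Sorted (with $ < everything):
  sorted[0] = $falconparcel
  sorted[1] = alconparcel$f
  sorted[2] = arcel$falconp
  sorted[3] = cel$falconpar
  sorted[4] = conparcel$fal
  sorted[5] = el$falconparc
  sorted[6] = falconparcel$
  sorted[7] = l$falconparce
  sorted[8] = lconparcel$fa
  sorted[9] = nparcel$falco
  sorted[10] = onparcel$falc
  sorted[11] = parcel$falcon
  sorted[12] = rcel$falconpa
sorted[7] = l$falconparce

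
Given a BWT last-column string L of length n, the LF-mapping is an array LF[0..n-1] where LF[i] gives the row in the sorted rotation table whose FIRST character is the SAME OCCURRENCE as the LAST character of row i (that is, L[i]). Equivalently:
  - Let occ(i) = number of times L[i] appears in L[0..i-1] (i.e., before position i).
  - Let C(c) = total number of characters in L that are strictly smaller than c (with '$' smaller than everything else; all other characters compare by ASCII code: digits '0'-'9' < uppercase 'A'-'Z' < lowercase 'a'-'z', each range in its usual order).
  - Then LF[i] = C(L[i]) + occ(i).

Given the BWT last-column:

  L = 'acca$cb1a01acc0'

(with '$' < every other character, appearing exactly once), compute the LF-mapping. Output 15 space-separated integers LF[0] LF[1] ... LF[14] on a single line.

Char counts: '$':1, '0':2, '1':2, 'a':4, 'b':1, 'c':5
C (first-col start): C('$')=0, C('0')=1, C('1')=3, C('a')=5, C('b')=9, C('c')=10
L[0]='a': occ=0, LF[0]=C('a')+0=5+0=5
L[1]='c': occ=0, LF[1]=C('c')+0=10+0=10
L[2]='c': occ=1, LF[2]=C('c')+1=10+1=11
L[3]='a': occ=1, LF[3]=C('a')+1=5+1=6
L[4]='$': occ=0, LF[4]=C('$')+0=0+0=0
L[5]='c': occ=2, LF[5]=C('c')+2=10+2=12
L[6]='b': occ=0, LF[6]=C('b')+0=9+0=9
L[7]='1': occ=0, LF[7]=C('1')+0=3+0=3
L[8]='a': occ=2, LF[8]=C('a')+2=5+2=7
L[9]='0': occ=0, LF[9]=C('0')+0=1+0=1
L[10]='1': occ=1, LF[10]=C('1')+1=3+1=4
L[11]='a': occ=3, LF[11]=C('a')+3=5+3=8
L[12]='c': occ=3, LF[12]=C('c')+3=10+3=13
L[13]='c': occ=4, LF[13]=C('c')+4=10+4=14
L[14]='0': occ=1, LF[14]=C('0')+1=1+1=2

Answer: 5 10 11 6 0 12 9 3 7 1 4 8 13 14 2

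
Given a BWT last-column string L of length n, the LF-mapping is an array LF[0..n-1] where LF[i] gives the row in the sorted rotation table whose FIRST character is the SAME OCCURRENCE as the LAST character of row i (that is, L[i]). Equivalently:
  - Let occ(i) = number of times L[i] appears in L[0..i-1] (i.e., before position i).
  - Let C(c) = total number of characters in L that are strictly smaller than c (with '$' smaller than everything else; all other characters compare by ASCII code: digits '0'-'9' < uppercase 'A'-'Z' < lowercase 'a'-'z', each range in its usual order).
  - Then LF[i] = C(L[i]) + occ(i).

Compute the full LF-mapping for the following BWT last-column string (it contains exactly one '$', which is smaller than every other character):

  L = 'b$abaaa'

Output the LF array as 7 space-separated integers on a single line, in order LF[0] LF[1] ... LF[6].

Char counts: '$':1, 'a':4, 'b':2
C (first-col start): C('$')=0, C('a')=1, C('b')=5
L[0]='b': occ=0, LF[0]=C('b')+0=5+0=5
L[1]='$': occ=0, LF[1]=C('$')+0=0+0=0
L[2]='a': occ=0, LF[2]=C('a')+0=1+0=1
L[3]='b': occ=1, LF[3]=C('b')+1=5+1=6
L[4]='a': occ=1, LF[4]=C('a')+1=1+1=2
L[5]='a': occ=2, LF[5]=C('a')+2=1+2=3
L[6]='a': occ=3, LF[6]=C('a')+3=1+3=4

Answer: 5 0 1 6 2 3 4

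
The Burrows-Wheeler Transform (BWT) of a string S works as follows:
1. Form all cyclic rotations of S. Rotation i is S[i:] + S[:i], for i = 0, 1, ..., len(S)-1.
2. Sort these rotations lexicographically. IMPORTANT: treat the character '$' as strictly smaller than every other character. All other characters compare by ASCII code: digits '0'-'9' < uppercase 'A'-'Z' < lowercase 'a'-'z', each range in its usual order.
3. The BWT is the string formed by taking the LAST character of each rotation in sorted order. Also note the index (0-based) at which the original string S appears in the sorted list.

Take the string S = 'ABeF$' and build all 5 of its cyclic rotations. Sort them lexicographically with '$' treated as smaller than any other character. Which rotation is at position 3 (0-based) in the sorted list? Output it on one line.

Answer: F$ABe

Derivation:
All 5 rotations (rotation i = S[i:]+S[:i]):
  rot[0] = ABeF$
  rot[1] = BeF$A
  rot[2] = eF$AB
  rot[3] = F$ABe
  rot[4] = $ABeF
Sorted (with $ < everything):
  sorted[0] = $ABeF
  sorted[1] = ABeF$
  sorted[2] = BeF$A
  sorted[3] = F$ABe
  sorted[4] = eF$AB
sorted[3] = F$ABe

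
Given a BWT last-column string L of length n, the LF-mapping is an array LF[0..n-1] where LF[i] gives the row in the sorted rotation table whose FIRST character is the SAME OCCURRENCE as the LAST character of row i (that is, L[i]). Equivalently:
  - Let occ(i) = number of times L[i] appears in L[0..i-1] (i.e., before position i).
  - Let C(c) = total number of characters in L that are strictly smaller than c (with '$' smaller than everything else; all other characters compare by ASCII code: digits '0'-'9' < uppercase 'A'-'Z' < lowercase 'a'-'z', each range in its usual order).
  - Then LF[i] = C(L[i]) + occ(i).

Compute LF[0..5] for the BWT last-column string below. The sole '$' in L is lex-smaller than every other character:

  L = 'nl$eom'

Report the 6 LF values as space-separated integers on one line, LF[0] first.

Char counts: '$':1, 'e':1, 'l':1, 'm':1, 'n':1, 'o':1
C (first-col start): C('$')=0, C('e')=1, C('l')=2, C('m')=3, C('n')=4, C('o')=5
L[0]='n': occ=0, LF[0]=C('n')+0=4+0=4
L[1]='l': occ=0, LF[1]=C('l')+0=2+0=2
L[2]='$': occ=0, LF[2]=C('$')+0=0+0=0
L[3]='e': occ=0, LF[3]=C('e')+0=1+0=1
L[4]='o': occ=0, LF[4]=C('o')+0=5+0=5
L[5]='m': occ=0, LF[5]=C('m')+0=3+0=3

Answer: 4 2 0 1 5 3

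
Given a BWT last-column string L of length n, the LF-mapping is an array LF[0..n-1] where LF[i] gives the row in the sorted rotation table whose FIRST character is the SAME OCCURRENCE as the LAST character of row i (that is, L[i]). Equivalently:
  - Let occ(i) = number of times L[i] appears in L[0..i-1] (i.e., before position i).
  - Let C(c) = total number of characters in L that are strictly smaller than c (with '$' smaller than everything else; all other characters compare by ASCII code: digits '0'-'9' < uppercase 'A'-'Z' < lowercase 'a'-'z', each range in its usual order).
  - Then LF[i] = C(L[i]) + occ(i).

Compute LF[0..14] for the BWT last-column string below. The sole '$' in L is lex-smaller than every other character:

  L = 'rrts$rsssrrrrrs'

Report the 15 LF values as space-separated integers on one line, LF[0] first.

Char counts: '$':1, 'r':8, 's':5, 't':1
C (first-col start): C('$')=0, C('r')=1, C('s')=9, C('t')=14
L[0]='r': occ=0, LF[0]=C('r')+0=1+0=1
L[1]='r': occ=1, LF[1]=C('r')+1=1+1=2
L[2]='t': occ=0, LF[2]=C('t')+0=14+0=14
L[3]='s': occ=0, LF[3]=C('s')+0=9+0=9
L[4]='$': occ=0, LF[4]=C('$')+0=0+0=0
L[5]='r': occ=2, LF[5]=C('r')+2=1+2=3
L[6]='s': occ=1, LF[6]=C('s')+1=9+1=10
L[7]='s': occ=2, LF[7]=C('s')+2=9+2=11
L[8]='s': occ=3, LF[8]=C('s')+3=9+3=12
L[9]='r': occ=3, LF[9]=C('r')+3=1+3=4
L[10]='r': occ=4, LF[10]=C('r')+4=1+4=5
L[11]='r': occ=5, LF[11]=C('r')+5=1+5=6
L[12]='r': occ=6, LF[12]=C('r')+6=1+6=7
L[13]='r': occ=7, LF[13]=C('r')+7=1+7=8
L[14]='s': occ=4, LF[14]=C('s')+4=9+4=13

Answer: 1 2 14 9 0 3 10 11 12 4 5 6 7 8 13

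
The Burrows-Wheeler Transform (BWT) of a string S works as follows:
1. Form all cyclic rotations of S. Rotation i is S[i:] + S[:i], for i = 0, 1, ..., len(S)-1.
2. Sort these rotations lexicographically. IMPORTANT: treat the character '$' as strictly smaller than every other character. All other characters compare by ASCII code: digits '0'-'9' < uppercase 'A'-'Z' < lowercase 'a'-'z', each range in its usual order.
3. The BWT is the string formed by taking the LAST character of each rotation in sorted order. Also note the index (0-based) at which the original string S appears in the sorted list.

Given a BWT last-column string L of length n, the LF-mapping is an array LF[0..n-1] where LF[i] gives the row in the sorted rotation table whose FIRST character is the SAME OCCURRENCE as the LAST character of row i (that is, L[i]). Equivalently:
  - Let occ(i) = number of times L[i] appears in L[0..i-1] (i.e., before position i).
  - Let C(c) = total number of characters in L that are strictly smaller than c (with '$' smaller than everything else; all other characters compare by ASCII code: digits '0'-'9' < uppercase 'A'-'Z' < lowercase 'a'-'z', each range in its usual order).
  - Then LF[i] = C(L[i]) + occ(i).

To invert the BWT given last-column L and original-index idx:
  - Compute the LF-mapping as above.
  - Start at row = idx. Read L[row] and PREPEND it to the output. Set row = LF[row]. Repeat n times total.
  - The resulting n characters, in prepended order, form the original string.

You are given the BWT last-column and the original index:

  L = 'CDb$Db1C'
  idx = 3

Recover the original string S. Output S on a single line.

Answer: CbDD1bC$

Derivation:
LF mapping: 2 4 6 0 5 7 1 3
Walk LF starting at row 3, prepending L[row]:
  step 1: row=3, L[3]='$', prepend. Next row=LF[3]=0
  step 2: row=0, L[0]='C', prepend. Next row=LF[0]=2
  step 3: row=2, L[2]='b', prepend. Next row=LF[2]=6
  step 4: row=6, L[6]='1', prepend. Next row=LF[6]=1
  step 5: row=1, L[1]='D', prepend. Next row=LF[1]=4
  step 6: row=4, L[4]='D', prepend. Next row=LF[4]=5
  step 7: row=5, L[5]='b', prepend. Next row=LF[5]=7
  step 8: row=7, L[7]='C', prepend. Next row=LF[7]=3
Reversed output: CbDD1bC$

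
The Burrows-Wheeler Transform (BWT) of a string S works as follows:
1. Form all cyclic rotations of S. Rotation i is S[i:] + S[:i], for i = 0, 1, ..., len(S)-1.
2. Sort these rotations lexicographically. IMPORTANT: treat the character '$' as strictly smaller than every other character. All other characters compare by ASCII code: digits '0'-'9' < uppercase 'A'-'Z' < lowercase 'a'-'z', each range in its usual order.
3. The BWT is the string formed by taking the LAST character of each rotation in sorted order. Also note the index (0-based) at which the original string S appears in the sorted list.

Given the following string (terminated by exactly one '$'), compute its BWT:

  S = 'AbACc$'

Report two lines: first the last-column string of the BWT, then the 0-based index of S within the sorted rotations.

All 6 rotations (rotation i = S[i:]+S[:i]):
  rot[0] = AbACc$
  rot[1] = bACc$A
  rot[2] = ACc$Ab
  rot[3] = Cc$AbA
  rot[4] = c$AbAC
  rot[5] = $AbACc
Sorted (with $ < everything):
  sorted[0] = $AbACc  (last char: 'c')
  sorted[1] = ACc$Ab  (last char: 'b')
  sorted[2] = AbACc$  (last char: '$')
  sorted[3] = Cc$AbA  (last char: 'A')
  sorted[4] = bACc$A  (last char: 'A')
  sorted[5] = c$AbAC  (last char: 'C')
Last column: cb$AAC
Original string S is at sorted index 2

Answer: cb$AAC
2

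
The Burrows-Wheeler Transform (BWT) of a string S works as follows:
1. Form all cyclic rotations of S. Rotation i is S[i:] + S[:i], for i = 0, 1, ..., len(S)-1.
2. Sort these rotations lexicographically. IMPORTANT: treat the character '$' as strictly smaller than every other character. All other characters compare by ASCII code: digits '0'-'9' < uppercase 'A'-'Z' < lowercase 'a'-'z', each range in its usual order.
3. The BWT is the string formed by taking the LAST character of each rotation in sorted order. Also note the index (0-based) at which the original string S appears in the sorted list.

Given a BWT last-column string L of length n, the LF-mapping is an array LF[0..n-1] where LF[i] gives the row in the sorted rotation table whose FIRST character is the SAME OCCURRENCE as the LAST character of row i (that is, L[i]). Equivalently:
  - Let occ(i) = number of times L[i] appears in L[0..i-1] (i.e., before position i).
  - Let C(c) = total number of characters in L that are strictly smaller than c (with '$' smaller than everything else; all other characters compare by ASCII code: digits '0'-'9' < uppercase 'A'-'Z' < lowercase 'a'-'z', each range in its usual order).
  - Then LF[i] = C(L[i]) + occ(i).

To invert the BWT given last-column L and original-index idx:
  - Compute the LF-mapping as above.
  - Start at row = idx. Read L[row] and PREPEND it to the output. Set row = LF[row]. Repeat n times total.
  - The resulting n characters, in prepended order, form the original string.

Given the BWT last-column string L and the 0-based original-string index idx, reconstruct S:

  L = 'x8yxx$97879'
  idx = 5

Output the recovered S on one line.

Answer: 99y7x8x87x$

Derivation:
LF mapping: 7 3 10 8 9 0 5 1 4 2 6
Walk LF starting at row 5, prepending L[row]:
  step 1: row=5, L[5]='$', prepend. Next row=LF[5]=0
  step 2: row=0, L[0]='x', prepend. Next row=LF[0]=7
  step 3: row=7, L[7]='7', prepend. Next row=LF[7]=1
  step 4: row=1, L[1]='8', prepend. Next row=LF[1]=3
  step 5: row=3, L[3]='x', prepend. Next row=LF[3]=8
  step 6: row=8, L[8]='8', prepend. Next row=LF[8]=4
  step 7: row=4, L[4]='x', prepend. Next row=LF[4]=9
  step 8: row=9, L[9]='7', prepend. Next row=LF[9]=2
  step 9: row=2, L[2]='y', prepend. Next row=LF[2]=10
  step 10: row=10, L[10]='9', prepend. Next row=LF[10]=6
  step 11: row=6, L[6]='9', prepend. Next row=LF[6]=5
Reversed output: 99y7x8x87x$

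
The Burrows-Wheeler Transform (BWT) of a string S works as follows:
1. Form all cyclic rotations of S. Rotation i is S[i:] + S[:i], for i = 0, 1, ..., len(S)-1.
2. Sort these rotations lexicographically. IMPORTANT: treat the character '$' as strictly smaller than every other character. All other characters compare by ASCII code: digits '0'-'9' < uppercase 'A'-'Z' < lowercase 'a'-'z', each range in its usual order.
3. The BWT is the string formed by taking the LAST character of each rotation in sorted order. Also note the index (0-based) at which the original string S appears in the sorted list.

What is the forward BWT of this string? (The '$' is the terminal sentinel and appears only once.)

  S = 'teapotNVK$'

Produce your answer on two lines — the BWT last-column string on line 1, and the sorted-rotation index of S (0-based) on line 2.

All 10 rotations (rotation i = S[i:]+S[:i]):
  rot[0] = teapotNVK$
  rot[1] = eapotNVK$t
  rot[2] = apotNVK$te
  rot[3] = potNVK$tea
  rot[4] = otNVK$teap
  rot[5] = tNVK$teapo
  rot[6] = NVK$teapot
  rot[7] = VK$teapotN
  rot[8] = K$teapotNV
  rot[9] = $teapotNVK
Sorted (with $ < everything):
  sorted[0] = $teapotNVK  (last char: 'K')
  sorted[1] = K$teapotNV  (last char: 'V')
  sorted[2] = NVK$teapot  (last char: 't')
  sorted[3] = VK$teapotN  (last char: 'N')
  sorted[4] = apotNVK$te  (last char: 'e')
  sorted[5] = eapotNVK$t  (last char: 't')
  sorted[6] = otNVK$teap  (last char: 'p')
  sorted[7] = potNVK$tea  (last char: 'a')
  sorted[8] = tNVK$teapo  (last char: 'o')
  sorted[9] = teapotNVK$  (last char: '$')
Last column: KVtNetpao$
Original string S is at sorted index 9

Answer: KVtNetpao$
9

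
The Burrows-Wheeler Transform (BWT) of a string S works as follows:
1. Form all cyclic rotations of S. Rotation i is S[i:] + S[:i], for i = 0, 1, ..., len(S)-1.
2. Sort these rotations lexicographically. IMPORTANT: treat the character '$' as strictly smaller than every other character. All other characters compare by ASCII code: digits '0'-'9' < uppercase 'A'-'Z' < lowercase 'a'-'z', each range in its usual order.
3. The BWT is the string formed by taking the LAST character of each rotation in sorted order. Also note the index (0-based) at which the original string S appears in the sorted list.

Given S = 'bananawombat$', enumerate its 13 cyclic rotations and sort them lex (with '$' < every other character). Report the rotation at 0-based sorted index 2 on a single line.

All 13 rotations (rotation i = S[i:]+S[:i]):
  rot[0] = bananawombat$
  rot[1] = ananawombat$b
  rot[2] = nanawombat$ba
  rot[3] = anawombat$ban
  rot[4] = nawombat$bana
  rot[5] = awombat$banan
  rot[6] = wombat$banana
  rot[7] = ombat$bananaw
  rot[8] = mbat$bananawo
  rot[9] = bat$bananawom
  rot[10] = at$bananawomb
  rot[11] = t$bananawomba
  rot[12] = $bananawombat
Sorted (with $ < everything):
  sorted[0] = $bananawombat
  sorted[1] = ananawombat$b
  sorted[2] = anawombat$ban
  sorted[3] = at$bananawomb
  sorted[4] = awombat$banan
  sorted[5] = bananawombat$
  sorted[6] = bat$bananawom
  sorted[7] = mbat$bananawo
  sorted[8] = nanawombat$ba
  sorted[9] = nawombat$bana
  sorted[10] = ombat$bananaw
  sorted[11] = t$bananawomba
  sorted[12] = wombat$banana
sorted[2] = anawombat$ban

Answer: anawombat$ban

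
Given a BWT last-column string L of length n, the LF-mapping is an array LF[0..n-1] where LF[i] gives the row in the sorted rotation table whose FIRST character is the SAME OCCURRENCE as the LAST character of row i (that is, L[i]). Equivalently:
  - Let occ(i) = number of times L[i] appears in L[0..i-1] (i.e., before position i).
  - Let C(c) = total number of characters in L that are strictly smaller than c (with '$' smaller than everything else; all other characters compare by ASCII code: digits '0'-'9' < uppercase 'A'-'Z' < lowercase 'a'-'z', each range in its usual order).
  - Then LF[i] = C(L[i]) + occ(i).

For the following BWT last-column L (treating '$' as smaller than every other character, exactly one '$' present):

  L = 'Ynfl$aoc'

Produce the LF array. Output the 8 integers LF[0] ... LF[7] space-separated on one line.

Char counts: '$':1, 'Y':1, 'a':1, 'c':1, 'f':1, 'l':1, 'n':1, 'o':1
C (first-col start): C('$')=0, C('Y')=1, C('a')=2, C('c')=3, C('f')=4, C('l')=5, C('n')=6, C('o')=7
L[0]='Y': occ=0, LF[0]=C('Y')+0=1+0=1
L[1]='n': occ=0, LF[1]=C('n')+0=6+0=6
L[2]='f': occ=0, LF[2]=C('f')+0=4+0=4
L[3]='l': occ=0, LF[3]=C('l')+0=5+0=5
L[4]='$': occ=0, LF[4]=C('$')+0=0+0=0
L[5]='a': occ=0, LF[5]=C('a')+0=2+0=2
L[6]='o': occ=0, LF[6]=C('o')+0=7+0=7
L[7]='c': occ=0, LF[7]=C('c')+0=3+0=3

Answer: 1 6 4 5 0 2 7 3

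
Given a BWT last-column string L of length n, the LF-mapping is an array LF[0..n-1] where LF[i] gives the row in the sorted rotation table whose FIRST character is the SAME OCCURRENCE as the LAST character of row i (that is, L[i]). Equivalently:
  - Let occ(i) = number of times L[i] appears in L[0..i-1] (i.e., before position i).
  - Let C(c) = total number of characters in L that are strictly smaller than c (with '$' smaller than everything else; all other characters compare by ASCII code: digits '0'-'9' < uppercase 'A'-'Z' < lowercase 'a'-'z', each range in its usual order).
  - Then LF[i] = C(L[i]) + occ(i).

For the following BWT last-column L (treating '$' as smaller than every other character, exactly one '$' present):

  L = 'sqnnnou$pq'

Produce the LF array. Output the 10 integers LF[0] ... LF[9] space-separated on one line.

Answer: 8 6 1 2 3 4 9 0 5 7

Derivation:
Char counts: '$':1, 'n':3, 'o':1, 'p':1, 'q':2, 's':1, 'u':1
C (first-col start): C('$')=0, C('n')=1, C('o')=4, C('p')=5, C('q')=6, C('s')=8, C('u')=9
L[0]='s': occ=0, LF[0]=C('s')+0=8+0=8
L[1]='q': occ=0, LF[1]=C('q')+0=6+0=6
L[2]='n': occ=0, LF[2]=C('n')+0=1+0=1
L[3]='n': occ=1, LF[3]=C('n')+1=1+1=2
L[4]='n': occ=2, LF[4]=C('n')+2=1+2=3
L[5]='o': occ=0, LF[5]=C('o')+0=4+0=4
L[6]='u': occ=0, LF[6]=C('u')+0=9+0=9
L[7]='$': occ=0, LF[7]=C('$')+0=0+0=0
L[8]='p': occ=0, LF[8]=C('p')+0=5+0=5
L[9]='q': occ=1, LF[9]=C('q')+1=6+1=7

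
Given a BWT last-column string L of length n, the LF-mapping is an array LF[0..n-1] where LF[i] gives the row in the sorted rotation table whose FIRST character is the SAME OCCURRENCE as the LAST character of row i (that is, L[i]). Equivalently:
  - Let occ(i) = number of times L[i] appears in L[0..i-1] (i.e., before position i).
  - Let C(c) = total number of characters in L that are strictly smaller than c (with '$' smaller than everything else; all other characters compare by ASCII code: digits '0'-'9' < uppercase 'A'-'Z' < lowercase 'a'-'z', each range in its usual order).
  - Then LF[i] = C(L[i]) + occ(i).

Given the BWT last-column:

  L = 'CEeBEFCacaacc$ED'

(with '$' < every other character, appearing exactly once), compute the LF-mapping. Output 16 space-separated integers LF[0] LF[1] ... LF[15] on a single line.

Char counts: '$':1, 'B':1, 'C':2, 'D':1, 'E':3, 'F':1, 'a':3, 'c':3, 'e':1
C (first-col start): C('$')=0, C('B')=1, C('C')=2, C('D')=4, C('E')=5, C('F')=8, C('a')=9, C('c')=12, C('e')=15
L[0]='C': occ=0, LF[0]=C('C')+0=2+0=2
L[1]='E': occ=0, LF[1]=C('E')+0=5+0=5
L[2]='e': occ=0, LF[2]=C('e')+0=15+0=15
L[3]='B': occ=0, LF[3]=C('B')+0=1+0=1
L[4]='E': occ=1, LF[4]=C('E')+1=5+1=6
L[5]='F': occ=0, LF[5]=C('F')+0=8+0=8
L[6]='C': occ=1, LF[6]=C('C')+1=2+1=3
L[7]='a': occ=0, LF[7]=C('a')+0=9+0=9
L[8]='c': occ=0, LF[8]=C('c')+0=12+0=12
L[9]='a': occ=1, LF[9]=C('a')+1=9+1=10
L[10]='a': occ=2, LF[10]=C('a')+2=9+2=11
L[11]='c': occ=1, LF[11]=C('c')+1=12+1=13
L[12]='c': occ=2, LF[12]=C('c')+2=12+2=14
L[13]='$': occ=0, LF[13]=C('$')+0=0+0=0
L[14]='E': occ=2, LF[14]=C('E')+2=5+2=7
L[15]='D': occ=0, LF[15]=C('D')+0=4+0=4

Answer: 2 5 15 1 6 8 3 9 12 10 11 13 14 0 7 4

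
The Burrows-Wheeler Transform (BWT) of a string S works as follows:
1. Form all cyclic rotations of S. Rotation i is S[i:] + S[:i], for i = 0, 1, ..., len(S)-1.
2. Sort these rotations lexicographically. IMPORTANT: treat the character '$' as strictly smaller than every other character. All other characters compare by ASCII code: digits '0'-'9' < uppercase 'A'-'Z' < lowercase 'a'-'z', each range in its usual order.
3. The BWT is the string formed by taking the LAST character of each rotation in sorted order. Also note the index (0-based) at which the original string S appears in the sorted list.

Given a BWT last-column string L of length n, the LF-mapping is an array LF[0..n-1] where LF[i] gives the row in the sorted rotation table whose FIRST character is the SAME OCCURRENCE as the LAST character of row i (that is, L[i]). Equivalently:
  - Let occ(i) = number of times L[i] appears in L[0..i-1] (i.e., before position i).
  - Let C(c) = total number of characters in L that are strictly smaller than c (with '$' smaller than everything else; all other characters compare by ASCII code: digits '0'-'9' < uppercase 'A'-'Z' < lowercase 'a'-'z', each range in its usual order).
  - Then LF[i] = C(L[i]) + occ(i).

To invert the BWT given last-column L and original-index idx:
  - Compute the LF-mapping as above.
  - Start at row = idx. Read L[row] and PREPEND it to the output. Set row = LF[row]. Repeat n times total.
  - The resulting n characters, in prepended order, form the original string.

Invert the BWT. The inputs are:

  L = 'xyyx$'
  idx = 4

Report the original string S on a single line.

LF mapping: 1 3 4 2 0
Walk LF starting at row 4, prepending L[row]:
  step 1: row=4, L[4]='$', prepend. Next row=LF[4]=0
  step 2: row=0, L[0]='x', prepend. Next row=LF[0]=1
  step 3: row=1, L[1]='y', prepend. Next row=LF[1]=3
  step 4: row=3, L[3]='x', prepend. Next row=LF[3]=2
  step 5: row=2, L[2]='y', prepend. Next row=LF[2]=4
Reversed output: yxyx$

Answer: yxyx$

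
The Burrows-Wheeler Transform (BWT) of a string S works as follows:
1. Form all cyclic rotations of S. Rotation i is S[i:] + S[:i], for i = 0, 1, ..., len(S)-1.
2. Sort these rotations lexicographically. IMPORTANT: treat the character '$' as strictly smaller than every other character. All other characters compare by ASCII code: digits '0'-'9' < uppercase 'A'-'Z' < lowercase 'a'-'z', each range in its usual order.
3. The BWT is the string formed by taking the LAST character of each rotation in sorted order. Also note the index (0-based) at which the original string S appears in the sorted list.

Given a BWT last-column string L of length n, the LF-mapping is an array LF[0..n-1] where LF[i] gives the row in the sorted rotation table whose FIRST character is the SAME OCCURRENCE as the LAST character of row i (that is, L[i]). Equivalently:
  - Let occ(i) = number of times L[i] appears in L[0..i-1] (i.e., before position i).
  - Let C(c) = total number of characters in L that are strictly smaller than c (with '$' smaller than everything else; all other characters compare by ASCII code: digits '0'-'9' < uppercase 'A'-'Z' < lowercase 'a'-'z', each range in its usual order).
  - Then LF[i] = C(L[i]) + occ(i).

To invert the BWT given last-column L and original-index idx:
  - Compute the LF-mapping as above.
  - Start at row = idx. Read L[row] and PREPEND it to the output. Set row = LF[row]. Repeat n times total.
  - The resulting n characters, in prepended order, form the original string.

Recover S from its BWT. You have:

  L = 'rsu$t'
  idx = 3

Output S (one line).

LF mapping: 1 2 4 0 3
Walk LF starting at row 3, prepending L[row]:
  step 1: row=3, L[3]='$', prepend. Next row=LF[3]=0
  step 2: row=0, L[0]='r', prepend. Next row=LF[0]=1
  step 3: row=1, L[1]='s', prepend. Next row=LF[1]=2
  step 4: row=2, L[2]='u', prepend. Next row=LF[2]=4
  step 5: row=4, L[4]='t', prepend. Next row=LF[4]=3
Reversed output: tusr$

Answer: tusr$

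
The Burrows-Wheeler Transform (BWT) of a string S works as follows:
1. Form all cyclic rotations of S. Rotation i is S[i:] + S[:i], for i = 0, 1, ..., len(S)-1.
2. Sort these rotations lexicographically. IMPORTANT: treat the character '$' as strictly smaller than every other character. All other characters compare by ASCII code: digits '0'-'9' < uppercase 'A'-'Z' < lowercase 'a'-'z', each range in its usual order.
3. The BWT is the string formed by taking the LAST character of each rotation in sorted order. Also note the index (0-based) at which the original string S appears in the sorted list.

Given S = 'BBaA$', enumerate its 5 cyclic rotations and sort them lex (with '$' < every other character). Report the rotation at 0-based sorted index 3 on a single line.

All 5 rotations (rotation i = S[i:]+S[:i]):
  rot[0] = BBaA$
  rot[1] = BaA$B
  rot[2] = aA$BB
  rot[3] = A$BBa
  rot[4] = $BBaA
Sorted (with $ < everything):
  sorted[0] = $BBaA
  sorted[1] = A$BBa
  sorted[2] = BBaA$
  sorted[3] = BaA$B
  sorted[4] = aA$BB
sorted[3] = BaA$B

Answer: BaA$B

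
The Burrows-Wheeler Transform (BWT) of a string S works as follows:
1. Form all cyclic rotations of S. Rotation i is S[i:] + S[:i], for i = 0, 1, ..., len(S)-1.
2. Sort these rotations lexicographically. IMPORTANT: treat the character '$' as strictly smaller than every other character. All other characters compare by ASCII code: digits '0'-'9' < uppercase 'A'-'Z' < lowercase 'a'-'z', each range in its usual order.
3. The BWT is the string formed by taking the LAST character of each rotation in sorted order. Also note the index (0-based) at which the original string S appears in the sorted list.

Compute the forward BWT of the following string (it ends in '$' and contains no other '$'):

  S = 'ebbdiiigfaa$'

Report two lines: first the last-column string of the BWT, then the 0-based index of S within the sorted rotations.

Answer: aafebb$giiid
6

Derivation:
All 12 rotations (rotation i = S[i:]+S[:i]):
  rot[0] = ebbdiiigfaa$
  rot[1] = bbdiiigfaa$e
  rot[2] = bdiiigfaa$eb
  rot[3] = diiigfaa$ebb
  rot[4] = iiigfaa$ebbd
  rot[5] = iigfaa$ebbdi
  rot[6] = igfaa$ebbdii
  rot[7] = gfaa$ebbdiii
  rot[8] = faa$ebbdiiig
  rot[9] = aa$ebbdiiigf
  rot[10] = a$ebbdiiigfa
  rot[11] = $ebbdiiigfaa
Sorted (with $ < everything):
  sorted[0] = $ebbdiiigfaa  (last char: 'a')
  sorted[1] = a$ebbdiiigfa  (last char: 'a')
  sorted[2] = aa$ebbdiiigf  (last char: 'f')
  sorted[3] = bbdiiigfaa$e  (last char: 'e')
  sorted[4] = bdiiigfaa$eb  (last char: 'b')
  sorted[5] = diiigfaa$ebb  (last char: 'b')
  sorted[6] = ebbdiiigfaa$  (last char: '$')
  sorted[7] = faa$ebbdiiig  (last char: 'g')
  sorted[8] = gfaa$ebbdiii  (last char: 'i')
  sorted[9] = igfaa$ebbdii  (last char: 'i')
  sorted[10] = iigfaa$ebbdi  (last char: 'i')
  sorted[11] = iiigfaa$ebbd  (last char: 'd')
Last column: aafebb$giiid
Original string S is at sorted index 6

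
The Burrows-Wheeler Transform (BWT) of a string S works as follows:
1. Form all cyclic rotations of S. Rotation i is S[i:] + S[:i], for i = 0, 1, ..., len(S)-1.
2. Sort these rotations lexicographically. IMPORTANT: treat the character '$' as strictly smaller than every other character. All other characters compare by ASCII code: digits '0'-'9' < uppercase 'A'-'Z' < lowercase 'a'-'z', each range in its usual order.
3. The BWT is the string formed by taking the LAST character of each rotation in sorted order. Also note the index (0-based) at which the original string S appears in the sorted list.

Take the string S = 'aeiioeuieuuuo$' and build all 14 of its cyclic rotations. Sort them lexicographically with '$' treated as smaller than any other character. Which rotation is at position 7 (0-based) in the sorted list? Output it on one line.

All 14 rotations (rotation i = S[i:]+S[:i]):
  rot[0] = aeiioeuieuuuo$
  rot[1] = eiioeuieuuuo$a
  rot[2] = iioeuieuuuo$ae
  rot[3] = ioeuieuuuo$aei
  rot[4] = oeuieuuuo$aeii
  rot[5] = euieuuuo$aeiio
  rot[6] = uieuuuo$aeiioe
  rot[7] = ieuuuo$aeiioeu
  rot[8] = euuuo$aeiioeui
  rot[9] = uuuo$aeiioeuie
  rot[10] = uuo$aeiioeuieu
  rot[11] = uo$aeiioeuieuu
  rot[12] = o$aeiioeuieuuu
  rot[13] = $aeiioeuieuuuo
Sorted (with $ < everything):
  sorted[0] = $aeiioeuieuuuo
  sorted[1] = aeiioeuieuuuo$
  sorted[2] = eiioeuieuuuo$a
  sorted[3] = euieuuuo$aeiio
  sorted[4] = euuuo$aeiioeui
  sorted[5] = ieuuuo$aeiioeu
  sorted[6] = iioeuieuuuo$ae
  sorted[7] = ioeuieuuuo$aei
  sorted[8] = o$aeiioeuieuuu
  sorted[9] = oeuieuuuo$aeii
  sorted[10] = uieuuuo$aeiioe
  sorted[11] = uo$aeiioeuieuu
  sorted[12] = uuo$aeiioeuieu
  sorted[13] = uuuo$aeiioeuie
sorted[7] = ioeuieuuuo$aei

Answer: ioeuieuuuo$aei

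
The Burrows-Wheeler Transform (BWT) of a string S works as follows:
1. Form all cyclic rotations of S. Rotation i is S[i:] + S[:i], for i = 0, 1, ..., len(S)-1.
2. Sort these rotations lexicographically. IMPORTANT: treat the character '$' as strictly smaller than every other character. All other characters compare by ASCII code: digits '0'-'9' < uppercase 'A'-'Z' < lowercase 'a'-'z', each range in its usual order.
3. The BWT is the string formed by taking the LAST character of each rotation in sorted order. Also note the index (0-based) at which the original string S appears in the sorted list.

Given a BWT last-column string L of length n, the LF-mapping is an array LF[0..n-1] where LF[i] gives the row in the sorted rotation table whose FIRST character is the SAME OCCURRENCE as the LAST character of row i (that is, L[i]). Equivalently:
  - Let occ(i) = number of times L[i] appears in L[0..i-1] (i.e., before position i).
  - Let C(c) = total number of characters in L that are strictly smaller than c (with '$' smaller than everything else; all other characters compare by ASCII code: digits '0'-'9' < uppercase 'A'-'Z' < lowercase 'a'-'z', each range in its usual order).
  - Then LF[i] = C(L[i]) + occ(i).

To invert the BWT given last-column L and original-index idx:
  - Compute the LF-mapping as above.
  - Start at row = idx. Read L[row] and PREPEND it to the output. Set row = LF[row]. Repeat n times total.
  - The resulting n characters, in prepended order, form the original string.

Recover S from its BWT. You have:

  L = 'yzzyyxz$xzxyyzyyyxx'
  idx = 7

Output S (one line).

LF mapping: 6 14 15 7 8 1 16 0 2 17 3 9 10 18 11 12 13 4 5
Walk LF starting at row 7, prepending L[row]:
  step 1: row=7, L[7]='$', prepend. Next row=LF[7]=0
  step 2: row=0, L[0]='y', prepend. Next row=LF[0]=6
  step 3: row=6, L[6]='z', prepend. Next row=LF[6]=16
  step 4: row=16, L[16]='y', prepend. Next row=LF[16]=13
  step 5: row=13, L[13]='z', prepend. Next row=LF[13]=18
  step 6: row=18, L[18]='x', prepend. Next row=LF[18]=5
  step 7: row=5, L[5]='x', prepend. Next row=LF[5]=1
  step 8: row=1, L[1]='z', prepend. Next row=LF[1]=14
  step 9: row=14, L[14]='y', prepend. Next row=LF[14]=11
  step 10: row=11, L[11]='y', prepend. Next row=LF[11]=9
  step 11: row=9, L[9]='z', prepend. Next row=LF[9]=17
  step 12: row=17, L[17]='x', prepend. Next row=LF[17]=4
  step 13: row=4, L[4]='y', prepend. Next row=LF[4]=8
  step 14: row=8, L[8]='x', prepend. Next row=LF[8]=2
  step 15: row=2, L[2]='z', prepend. Next row=LF[2]=15
  step 16: row=15, L[15]='y', prepend. Next row=LF[15]=12
  step 17: row=12, L[12]='y', prepend. Next row=LF[12]=10
  step 18: row=10, L[10]='x', prepend. Next row=LF[10]=3
  step 19: row=3, L[3]='y', prepend. Next row=LF[3]=7
Reversed output: yxyyzxyxzyyzxxzyzy$

Answer: yxyyzxyxzyyzxxzyzy$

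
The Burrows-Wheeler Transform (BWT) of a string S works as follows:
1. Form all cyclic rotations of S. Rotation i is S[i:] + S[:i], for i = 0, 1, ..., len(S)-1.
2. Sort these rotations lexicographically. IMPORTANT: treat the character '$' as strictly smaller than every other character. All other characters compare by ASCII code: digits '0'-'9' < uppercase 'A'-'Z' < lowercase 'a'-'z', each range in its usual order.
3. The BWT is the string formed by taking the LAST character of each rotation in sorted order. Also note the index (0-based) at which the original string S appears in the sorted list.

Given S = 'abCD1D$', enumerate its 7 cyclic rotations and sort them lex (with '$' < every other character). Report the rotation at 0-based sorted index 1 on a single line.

Answer: 1D$abCD

Derivation:
All 7 rotations (rotation i = S[i:]+S[:i]):
  rot[0] = abCD1D$
  rot[1] = bCD1D$a
  rot[2] = CD1D$ab
  rot[3] = D1D$abC
  rot[4] = 1D$abCD
  rot[5] = D$abCD1
  rot[6] = $abCD1D
Sorted (with $ < everything):
  sorted[0] = $abCD1D
  sorted[1] = 1D$abCD
  sorted[2] = CD1D$ab
  sorted[3] = D$abCD1
  sorted[4] = D1D$abC
  sorted[5] = abCD1D$
  sorted[6] = bCD1D$a
sorted[1] = 1D$abCD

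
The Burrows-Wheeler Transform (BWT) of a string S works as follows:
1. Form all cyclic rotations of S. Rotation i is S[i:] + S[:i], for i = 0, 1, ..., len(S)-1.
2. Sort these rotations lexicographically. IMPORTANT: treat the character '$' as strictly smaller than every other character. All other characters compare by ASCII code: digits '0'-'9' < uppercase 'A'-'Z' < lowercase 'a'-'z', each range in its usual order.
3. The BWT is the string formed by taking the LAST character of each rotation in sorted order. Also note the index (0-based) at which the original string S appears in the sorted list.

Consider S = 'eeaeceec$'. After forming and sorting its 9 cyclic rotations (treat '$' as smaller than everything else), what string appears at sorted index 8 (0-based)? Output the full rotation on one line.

Answer: eec$eeaec

Derivation:
All 9 rotations (rotation i = S[i:]+S[:i]):
  rot[0] = eeaeceec$
  rot[1] = eaeceec$e
  rot[2] = aeceec$ee
  rot[3] = eceec$eea
  rot[4] = ceec$eeae
  rot[5] = eec$eeaec
  rot[6] = ec$eeaece
  rot[7] = c$eeaecee
  rot[8] = $eeaeceec
Sorted (with $ < everything):
  sorted[0] = $eeaeceec
  sorted[1] = aeceec$ee
  sorted[2] = c$eeaecee
  sorted[3] = ceec$eeae
  sorted[4] = eaeceec$e
  sorted[5] = ec$eeaece
  sorted[6] = eceec$eea
  sorted[7] = eeaeceec$
  sorted[8] = eec$eeaec
sorted[8] = eec$eeaec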